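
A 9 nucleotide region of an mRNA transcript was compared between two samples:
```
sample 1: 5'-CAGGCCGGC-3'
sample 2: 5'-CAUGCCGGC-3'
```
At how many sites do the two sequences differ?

Mismatches (1-based): site 3: G→U.

1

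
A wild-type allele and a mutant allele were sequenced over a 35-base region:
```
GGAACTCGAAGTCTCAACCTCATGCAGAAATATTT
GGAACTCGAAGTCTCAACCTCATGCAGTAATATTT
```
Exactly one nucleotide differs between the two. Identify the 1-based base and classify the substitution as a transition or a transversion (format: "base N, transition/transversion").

base 28, transversion

The sequences differ only at base 28: A→T (purine→pyrimidine), a transversion.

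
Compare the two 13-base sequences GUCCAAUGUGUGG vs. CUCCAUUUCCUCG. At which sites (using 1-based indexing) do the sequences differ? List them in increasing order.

1, 6, 8, 9, 10, 12

Scanning 1-based: 1: G/C; 6: A/U; 8: G/U; 9: U/C; 10: G/C; 12: G/C.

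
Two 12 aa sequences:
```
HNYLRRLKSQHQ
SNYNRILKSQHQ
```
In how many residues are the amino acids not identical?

The sequences differ at residues 1, 4, 6 (1-based) — 3 in total.

3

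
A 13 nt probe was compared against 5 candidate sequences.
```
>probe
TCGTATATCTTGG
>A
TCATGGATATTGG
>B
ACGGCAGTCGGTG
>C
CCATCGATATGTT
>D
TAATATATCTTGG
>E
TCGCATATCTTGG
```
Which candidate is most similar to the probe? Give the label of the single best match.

E

Hamming distances to probe — A: 4; B: 8; C: 8; D: 2; E: 1.
Smallest is E with 1 mismatch.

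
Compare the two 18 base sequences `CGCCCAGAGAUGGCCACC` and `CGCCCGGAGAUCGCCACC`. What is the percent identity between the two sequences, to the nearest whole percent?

89%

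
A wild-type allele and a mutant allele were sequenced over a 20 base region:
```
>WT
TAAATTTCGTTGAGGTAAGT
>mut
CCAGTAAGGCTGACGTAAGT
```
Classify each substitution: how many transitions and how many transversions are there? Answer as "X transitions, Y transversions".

3 transitions, 5 transversions

Transitions (purine↔purine or pyrimidine↔pyrimidine): 1 T→C, 4 A→G, 10 T→C.
Transversions (purine↔pyrimidine): 2 A→C, 6 T→A, 7 T→A, 8 C→G, 14 G→C.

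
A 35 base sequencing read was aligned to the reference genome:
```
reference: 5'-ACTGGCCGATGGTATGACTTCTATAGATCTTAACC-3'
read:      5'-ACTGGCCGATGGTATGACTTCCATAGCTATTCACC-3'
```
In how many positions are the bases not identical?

4

Comparing position by position, 4 positions differ: 22 (T/C), 27 (A/C), 29 (C/A), 32 (A/C).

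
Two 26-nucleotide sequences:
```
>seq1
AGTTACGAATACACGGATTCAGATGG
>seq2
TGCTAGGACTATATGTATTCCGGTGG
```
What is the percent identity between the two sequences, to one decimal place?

65.4%

9 positions differ (1, 3, 6, 9, 12, 14, 16, 21, 23), so 17 of 26 match: 17/26 = 65.38%.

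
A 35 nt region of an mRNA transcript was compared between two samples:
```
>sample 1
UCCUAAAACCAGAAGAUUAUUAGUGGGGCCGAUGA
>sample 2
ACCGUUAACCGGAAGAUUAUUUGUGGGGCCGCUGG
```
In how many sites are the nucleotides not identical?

Comparing position by position, 8 sites differ: 1 (U/A), 4 (U/G), 5 (A/U), 6 (A/U), 11 (A/G), 22 (A/U), 32 (A/C), 35 (A/G).

8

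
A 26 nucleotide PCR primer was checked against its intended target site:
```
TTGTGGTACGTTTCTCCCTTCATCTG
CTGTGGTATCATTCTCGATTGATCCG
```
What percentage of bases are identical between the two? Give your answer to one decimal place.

Mismatches at positions 1, 9, 10, 11, 17, 18, 21, 25 (1-based): 8 of 26.
Identical positions: 18/26 = 69.23% → 69.2%.

69.2%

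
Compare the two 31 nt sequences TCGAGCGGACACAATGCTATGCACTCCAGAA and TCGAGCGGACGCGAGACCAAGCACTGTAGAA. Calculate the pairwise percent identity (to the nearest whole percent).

74%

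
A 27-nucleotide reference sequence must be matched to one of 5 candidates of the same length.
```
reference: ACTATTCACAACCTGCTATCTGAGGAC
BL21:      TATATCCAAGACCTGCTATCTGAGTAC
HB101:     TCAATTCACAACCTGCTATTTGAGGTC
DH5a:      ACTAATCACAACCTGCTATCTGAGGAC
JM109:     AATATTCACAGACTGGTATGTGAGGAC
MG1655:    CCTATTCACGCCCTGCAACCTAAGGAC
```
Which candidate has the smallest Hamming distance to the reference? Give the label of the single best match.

BL21 differs at 6 bases; HB101 differs at 4 bases; DH5a differs at 1 base; JM109 differs at 5 bases; MG1655 differs at 6 bases. The closest is DH5a.

DH5a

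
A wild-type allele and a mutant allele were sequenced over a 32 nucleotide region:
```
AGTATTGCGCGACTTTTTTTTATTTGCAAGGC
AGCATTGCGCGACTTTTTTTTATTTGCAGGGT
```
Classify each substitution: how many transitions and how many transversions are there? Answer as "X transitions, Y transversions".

Transitions (purine↔purine or pyrimidine↔pyrimidine): 3 T→C, 29 A→G, 32 C→T.
Transversions (purine↔pyrimidine): none.

3 transitions, 0 transversions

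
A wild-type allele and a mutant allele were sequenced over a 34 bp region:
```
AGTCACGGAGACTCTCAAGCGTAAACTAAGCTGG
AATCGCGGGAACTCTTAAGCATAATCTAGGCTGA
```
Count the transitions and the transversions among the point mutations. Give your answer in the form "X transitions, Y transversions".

Mismatches (1-based):
site 2: G→A (purine→purine, transition)
site 5: A→G (purine→purine, transition)
site 9: A→G (purine→purine, transition)
site 10: G→A (purine→purine, transition)
site 16: C→T (pyrimidine→pyrimidine, transition)
site 21: G→A (purine→purine, transition)
site 25: A→T (purine→pyrimidine, transversion)
site 29: A→G (purine→purine, transition)
site 34: G→A (purine→purine, transition)

8 transitions, 1 transversion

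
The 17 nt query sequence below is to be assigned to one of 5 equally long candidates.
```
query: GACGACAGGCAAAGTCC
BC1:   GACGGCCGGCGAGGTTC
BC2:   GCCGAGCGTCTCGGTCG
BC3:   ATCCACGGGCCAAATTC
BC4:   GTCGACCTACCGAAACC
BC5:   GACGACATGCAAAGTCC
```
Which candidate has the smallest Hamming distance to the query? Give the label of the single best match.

BC5

BC1 differs at 5 positions; BC2 differs at 8 positions; BC3 differs at 7 positions; BC4 differs at 8 positions; BC5 differs at 1 position. The closest is BC5.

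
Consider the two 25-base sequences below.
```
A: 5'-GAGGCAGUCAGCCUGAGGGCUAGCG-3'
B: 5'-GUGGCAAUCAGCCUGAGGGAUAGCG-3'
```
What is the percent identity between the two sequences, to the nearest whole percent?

88%

3 positions differ (2, 7, 20), so 22 of 25 match: 22/25 = 88%.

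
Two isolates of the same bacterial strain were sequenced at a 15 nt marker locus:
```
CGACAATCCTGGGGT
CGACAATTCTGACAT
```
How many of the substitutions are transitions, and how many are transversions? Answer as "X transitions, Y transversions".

3 transitions, 1 transversion

Mismatches (1-based):
base 8: C→T (pyrimidine→pyrimidine, transition)
base 12: G→A (purine→purine, transition)
base 13: G→C (purine→pyrimidine, transversion)
base 14: G→A (purine→purine, transition)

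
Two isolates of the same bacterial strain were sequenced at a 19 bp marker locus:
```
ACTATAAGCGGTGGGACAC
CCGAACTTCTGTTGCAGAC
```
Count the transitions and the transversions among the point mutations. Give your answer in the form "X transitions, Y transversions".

Transitions (purine↔purine or pyrimidine↔pyrimidine): none.
Transversions (purine↔pyrimidine): 1 A→C, 3 T→G, 5 T→A, 6 A→C, 7 A→T, 8 G→T, 10 G→T, 13 G→T, 15 G→C, 17 C→G.

0 transitions, 10 transversions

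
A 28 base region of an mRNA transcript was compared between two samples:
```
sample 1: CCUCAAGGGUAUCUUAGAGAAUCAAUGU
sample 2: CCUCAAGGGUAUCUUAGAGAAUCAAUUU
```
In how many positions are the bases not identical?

1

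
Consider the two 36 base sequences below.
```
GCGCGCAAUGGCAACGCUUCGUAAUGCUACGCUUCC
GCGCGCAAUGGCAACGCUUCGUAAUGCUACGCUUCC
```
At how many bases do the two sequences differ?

No positions differ; the sequences are identical.

0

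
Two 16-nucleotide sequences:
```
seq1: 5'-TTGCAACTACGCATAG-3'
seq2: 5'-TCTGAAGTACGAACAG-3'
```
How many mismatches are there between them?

6

Comparing position by position, 6 sites differ: 2 (T/C), 3 (G/T), 4 (C/G), 7 (C/G), 12 (C/A), 14 (T/C).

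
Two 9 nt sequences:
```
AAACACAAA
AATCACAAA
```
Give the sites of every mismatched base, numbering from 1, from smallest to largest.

Differences at site 3 (A→T).

3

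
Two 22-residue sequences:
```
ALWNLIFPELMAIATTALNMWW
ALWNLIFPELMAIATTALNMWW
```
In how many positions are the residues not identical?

0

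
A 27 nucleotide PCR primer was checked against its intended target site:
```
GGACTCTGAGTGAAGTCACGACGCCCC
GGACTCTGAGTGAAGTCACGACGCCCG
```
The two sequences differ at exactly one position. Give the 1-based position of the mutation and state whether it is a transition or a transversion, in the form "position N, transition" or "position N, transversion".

The sequences differ only at position 27: C→G (pyrimidine→purine), a transversion.

position 27, transversion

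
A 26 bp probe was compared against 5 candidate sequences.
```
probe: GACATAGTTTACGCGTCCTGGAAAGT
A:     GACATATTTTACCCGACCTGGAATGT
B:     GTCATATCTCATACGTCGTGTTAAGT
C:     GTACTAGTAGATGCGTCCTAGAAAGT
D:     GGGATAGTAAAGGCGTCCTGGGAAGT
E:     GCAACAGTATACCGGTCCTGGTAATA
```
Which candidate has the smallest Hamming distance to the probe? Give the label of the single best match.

A

A differs at 4 positions; B differs at 9 positions; C differs at 7 positions; D differs at 6 positions; E differs at 9 positions. The closest is A.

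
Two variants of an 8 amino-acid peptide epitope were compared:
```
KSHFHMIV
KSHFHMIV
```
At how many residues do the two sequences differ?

No positions differ; the sequences are identical.

0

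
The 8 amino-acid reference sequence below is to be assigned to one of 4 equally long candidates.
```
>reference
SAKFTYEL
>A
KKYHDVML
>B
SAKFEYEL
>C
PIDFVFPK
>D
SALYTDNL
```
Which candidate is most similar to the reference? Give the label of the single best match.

Hamming distances to reference — A: 7; B: 1; C: 7; D: 4.
Smallest is B with 1 mismatch.

B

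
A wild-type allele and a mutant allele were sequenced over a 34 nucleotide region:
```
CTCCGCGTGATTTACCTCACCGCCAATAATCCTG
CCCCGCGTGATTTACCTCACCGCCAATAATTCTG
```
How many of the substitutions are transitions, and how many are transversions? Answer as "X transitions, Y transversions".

Mismatches (1-based):
base 2: T→C (pyrimidine→pyrimidine, transition)
base 31: C→T (pyrimidine→pyrimidine, transition)

2 transitions, 0 transversions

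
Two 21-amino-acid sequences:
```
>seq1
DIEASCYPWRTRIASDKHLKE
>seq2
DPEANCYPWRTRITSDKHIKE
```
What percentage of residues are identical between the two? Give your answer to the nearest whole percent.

4 positions differ (2, 5, 14, 19), so 17 of 21 match: 17/21 = 80.95%.

81%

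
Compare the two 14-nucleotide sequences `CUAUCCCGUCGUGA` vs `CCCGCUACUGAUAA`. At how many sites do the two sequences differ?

9

Comparing position by position, 9 sites differ: 2 (U/C), 3 (A/C), 4 (U/G), 6 (C/U), 7 (C/A), 8 (G/C), 10 (C/G), 11 (G/A), 13 (G/A).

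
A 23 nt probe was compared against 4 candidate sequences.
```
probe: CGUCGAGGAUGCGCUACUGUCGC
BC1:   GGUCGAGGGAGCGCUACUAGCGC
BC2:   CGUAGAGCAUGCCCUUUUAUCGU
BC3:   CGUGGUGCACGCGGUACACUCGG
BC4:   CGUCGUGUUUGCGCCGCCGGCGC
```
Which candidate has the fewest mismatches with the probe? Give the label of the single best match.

BC1 differs at 5 bases; BC2 differs at 7 bases; BC3 differs at 8 bases; BC4 differs at 7 bases. The closest is BC1.

BC1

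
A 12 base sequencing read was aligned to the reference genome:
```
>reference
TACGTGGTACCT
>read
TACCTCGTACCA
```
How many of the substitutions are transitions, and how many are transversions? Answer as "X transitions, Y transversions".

0 transitions, 3 transversions

Mismatches (1-based):
base 4: G→C (purine→pyrimidine, transversion)
base 6: G→C (purine→pyrimidine, transversion)
base 12: T→A (pyrimidine→purine, transversion)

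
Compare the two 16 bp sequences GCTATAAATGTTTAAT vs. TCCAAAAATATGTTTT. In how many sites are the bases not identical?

The sequences differ at sites 1, 3, 5, 10, 12, 14, 15 (1-based) — 7 in total.

7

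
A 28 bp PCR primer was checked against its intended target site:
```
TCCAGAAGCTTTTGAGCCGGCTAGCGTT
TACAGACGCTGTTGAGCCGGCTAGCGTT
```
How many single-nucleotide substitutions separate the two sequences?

3

The sequences differ at bases 2, 7, 11 (1-based) — 3 in total.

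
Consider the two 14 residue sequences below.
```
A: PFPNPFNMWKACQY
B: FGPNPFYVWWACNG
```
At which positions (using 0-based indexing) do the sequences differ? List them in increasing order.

Scanning 0-based: 0: P/F; 1: F/G; 6: N/Y; 7: M/V; 9: K/W; 12: Q/N; 13: Y/G.

0, 1, 6, 7, 9, 12, 13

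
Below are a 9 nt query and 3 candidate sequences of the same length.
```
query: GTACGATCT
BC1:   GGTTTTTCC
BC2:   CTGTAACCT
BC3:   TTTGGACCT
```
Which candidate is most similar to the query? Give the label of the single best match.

BC3

Hamming distances to query — BC1: 6; BC2: 5; BC3: 4.
Smallest is BC3 with 4 mismatches.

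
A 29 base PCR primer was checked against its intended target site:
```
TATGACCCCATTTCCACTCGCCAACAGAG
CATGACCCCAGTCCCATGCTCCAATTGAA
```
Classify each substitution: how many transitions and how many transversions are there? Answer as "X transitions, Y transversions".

5 transitions, 4 transversions

Mismatches (1-based):
site 1: T→C (pyrimidine→pyrimidine, transition)
site 11: T→G (pyrimidine→purine, transversion)
site 13: T→C (pyrimidine→pyrimidine, transition)
site 17: C→T (pyrimidine→pyrimidine, transition)
site 18: T→G (pyrimidine→purine, transversion)
site 20: G→T (purine→pyrimidine, transversion)
site 25: C→T (pyrimidine→pyrimidine, transition)
site 26: A→T (purine→pyrimidine, transversion)
site 29: G→A (purine→purine, transition)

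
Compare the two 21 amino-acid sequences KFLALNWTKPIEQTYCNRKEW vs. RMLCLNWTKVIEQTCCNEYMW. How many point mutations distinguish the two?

Comparing position by position, 8 positions differ: 1 (K/R), 2 (F/M), 4 (A/C), 10 (P/V), 15 (Y/C), 18 (R/E), 19 (K/Y), 20 (E/M).

8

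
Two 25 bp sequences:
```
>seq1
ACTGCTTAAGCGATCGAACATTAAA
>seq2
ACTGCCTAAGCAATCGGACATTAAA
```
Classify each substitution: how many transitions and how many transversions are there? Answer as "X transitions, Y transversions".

3 transitions, 0 transversions

Transitions (purine↔purine or pyrimidine↔pyrimidine): 6 T→C, 12 G→A, 17 A→G.
Transversions (purine↔pyrimidine): none.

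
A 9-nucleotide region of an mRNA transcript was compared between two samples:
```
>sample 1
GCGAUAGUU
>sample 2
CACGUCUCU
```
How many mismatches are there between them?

7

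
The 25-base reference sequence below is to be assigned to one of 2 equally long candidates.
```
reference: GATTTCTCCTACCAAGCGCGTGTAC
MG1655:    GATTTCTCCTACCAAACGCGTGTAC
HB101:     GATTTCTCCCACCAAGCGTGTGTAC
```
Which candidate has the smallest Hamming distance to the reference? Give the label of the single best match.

MG1655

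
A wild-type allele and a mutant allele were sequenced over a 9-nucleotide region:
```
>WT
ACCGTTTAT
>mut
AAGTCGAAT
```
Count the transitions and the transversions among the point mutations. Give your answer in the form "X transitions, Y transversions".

1 transition, 5 transversions

Transitions (purine↔purine or pyrimidine↔pyrimidine): 5 T→C.
Transversions (purine↔pyrimidine): 2 C→A, 3 C→G, 4 G→T, 6 T→G, 7 T→A.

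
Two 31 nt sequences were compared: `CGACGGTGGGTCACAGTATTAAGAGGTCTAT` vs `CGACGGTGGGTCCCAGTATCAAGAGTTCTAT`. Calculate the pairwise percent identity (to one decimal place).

Mismatches at positions 13, 20, 26 (1-based): 3 of 31.
Identical positions: 28/31 = 90.32% → 90.3%.

90.3%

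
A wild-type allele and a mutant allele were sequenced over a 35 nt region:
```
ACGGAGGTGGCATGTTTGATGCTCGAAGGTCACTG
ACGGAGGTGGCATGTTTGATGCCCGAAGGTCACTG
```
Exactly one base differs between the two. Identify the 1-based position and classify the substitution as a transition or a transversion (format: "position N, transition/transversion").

position 23, transition

Position 23 changes T→C. T is a pyrimidine and C is a pyrimidine, so this is a transition.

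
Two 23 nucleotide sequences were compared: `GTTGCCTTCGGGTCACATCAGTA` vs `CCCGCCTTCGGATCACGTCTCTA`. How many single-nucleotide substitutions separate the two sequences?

The sequences differ at positions 1, 2, 3, 12, 17, 20, 21 (1-based) — 7 in total.

7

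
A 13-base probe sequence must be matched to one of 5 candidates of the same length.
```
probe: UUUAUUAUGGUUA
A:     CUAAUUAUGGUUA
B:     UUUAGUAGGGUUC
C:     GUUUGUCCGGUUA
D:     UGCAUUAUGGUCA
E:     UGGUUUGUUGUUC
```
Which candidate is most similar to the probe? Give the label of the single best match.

Hamming distances to probe — A: 2; B: 3; C: 5; D: 3; E: 6.
Smallest is A with 2 mismatches.

A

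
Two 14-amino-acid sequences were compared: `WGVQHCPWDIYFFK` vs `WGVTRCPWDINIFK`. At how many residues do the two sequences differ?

4

The sequences differ at residues 4, 5, 11, 12 (1-based) — 4 in total.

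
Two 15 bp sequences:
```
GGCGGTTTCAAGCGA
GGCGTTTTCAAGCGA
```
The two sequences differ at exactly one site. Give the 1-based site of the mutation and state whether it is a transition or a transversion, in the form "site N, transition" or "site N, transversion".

Site 5 changes G→T. G is a purine and T is a pyrimidine, so this is a transversion.

site 5, transversion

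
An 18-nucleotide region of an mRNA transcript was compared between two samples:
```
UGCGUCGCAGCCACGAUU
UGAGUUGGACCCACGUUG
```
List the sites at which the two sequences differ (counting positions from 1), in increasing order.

3, 6, 8, 10, 16, 18

Differences at site 3 (C→A), site 6 (C→U), site 8 (C→G), site 10 (G→C), site 16 (A→U), site 18 (U→G).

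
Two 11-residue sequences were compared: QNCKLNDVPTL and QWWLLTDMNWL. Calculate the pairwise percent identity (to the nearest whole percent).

7 positions differ (2, 3, 4, 6, 8, 9, 10), so 4 of 11 match: 4/11 = 36.36%.

36%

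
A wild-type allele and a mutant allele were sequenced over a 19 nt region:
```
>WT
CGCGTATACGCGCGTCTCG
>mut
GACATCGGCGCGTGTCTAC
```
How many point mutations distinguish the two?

9

The sequences differ at bases 1, 2, 4, 6, 7, 8, 13, 18, 19 (1-based) — 9 in total.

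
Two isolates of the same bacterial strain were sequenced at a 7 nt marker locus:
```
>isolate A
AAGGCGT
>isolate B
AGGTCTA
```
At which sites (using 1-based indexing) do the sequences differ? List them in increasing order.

Scanning 1-based: 2: A/G; 4: G/T; 6: G/T; 7: T/A.

2, 4, 6, 7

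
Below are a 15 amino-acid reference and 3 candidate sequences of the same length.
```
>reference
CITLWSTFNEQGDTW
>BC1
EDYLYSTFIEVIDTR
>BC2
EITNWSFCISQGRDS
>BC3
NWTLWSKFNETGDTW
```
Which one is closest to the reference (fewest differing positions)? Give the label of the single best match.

BC3

Hamming distances to reference — BC1: 8; BC2: 9; BC3: 4.
Smallest is BC3 with 4 mismatches.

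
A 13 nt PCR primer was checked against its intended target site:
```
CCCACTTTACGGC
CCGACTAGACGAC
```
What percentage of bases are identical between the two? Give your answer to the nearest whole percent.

69%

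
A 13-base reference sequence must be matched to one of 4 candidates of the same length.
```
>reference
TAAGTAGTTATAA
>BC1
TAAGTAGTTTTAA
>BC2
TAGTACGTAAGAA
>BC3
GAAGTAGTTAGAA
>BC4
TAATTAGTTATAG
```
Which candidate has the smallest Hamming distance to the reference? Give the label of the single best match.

BC1

BC1 differs at 1 site; BC2 differs at 6 sites; BC3 differs at 2 sites; BC4 differs at 2 sites. The closest is BC1.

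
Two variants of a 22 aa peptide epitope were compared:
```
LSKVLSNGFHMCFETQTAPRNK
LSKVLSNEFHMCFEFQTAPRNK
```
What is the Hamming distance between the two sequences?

Comparing position by position, 2 residues differ: 8 (G/E), 15 (T/F).

2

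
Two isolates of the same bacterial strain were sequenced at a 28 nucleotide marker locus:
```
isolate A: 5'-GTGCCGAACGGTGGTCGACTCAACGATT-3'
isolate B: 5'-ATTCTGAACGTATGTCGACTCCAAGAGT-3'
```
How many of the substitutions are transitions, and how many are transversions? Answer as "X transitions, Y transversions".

Transitions (purine↔purine or pyrimidine↔pyrimidine): 1 G→A, 5 C→T.
Transversions (purine↔pyrimidine): 3 G→T, 11 G→T, 12 T→A, 13 G→T, 22 A→C, 24 C→A, 27 T→G.

2 transitions, 7 transversions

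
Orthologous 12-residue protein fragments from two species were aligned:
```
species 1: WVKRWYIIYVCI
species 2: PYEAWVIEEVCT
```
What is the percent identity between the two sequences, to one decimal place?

Mismatches at positions 1, 2, 3, 4, 6, 8, 9, 12 (1-based): 8 of 12.
Identical positions: 4/12 = 33.33% → 33.3%.

33.3%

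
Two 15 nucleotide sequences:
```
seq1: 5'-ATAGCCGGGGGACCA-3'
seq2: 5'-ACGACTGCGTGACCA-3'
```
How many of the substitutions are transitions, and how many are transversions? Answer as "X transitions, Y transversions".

4 transitions, 2 transversions

Transitions (purine↔purine or pyrimidine↔pyrimidine): 2 T→C, 3 A→G, 4 G→A, 6 C→T.
Transversions (purine↔pyrimidine): 8 G→C, 10 G→T.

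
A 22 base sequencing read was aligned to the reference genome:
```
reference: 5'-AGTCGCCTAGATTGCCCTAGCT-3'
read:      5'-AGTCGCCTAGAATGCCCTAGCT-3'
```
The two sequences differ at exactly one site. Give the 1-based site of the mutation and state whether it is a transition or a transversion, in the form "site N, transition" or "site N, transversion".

site 12, transversion

The sequences differ only at site 12: T→A (pyrimidine→purine), a transversion.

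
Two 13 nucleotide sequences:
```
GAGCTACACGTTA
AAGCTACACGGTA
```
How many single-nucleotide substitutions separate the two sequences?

2

Comparing position by position, 2 positions differ: 1 (G/A), 11 (T/G).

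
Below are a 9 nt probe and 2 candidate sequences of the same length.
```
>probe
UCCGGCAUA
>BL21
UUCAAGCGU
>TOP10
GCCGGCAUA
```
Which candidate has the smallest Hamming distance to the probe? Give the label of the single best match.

TOP10

Hamming distances to probe — BL21: 7; TOP10: 1.
Smallest is TOP10 with 1 mismatch.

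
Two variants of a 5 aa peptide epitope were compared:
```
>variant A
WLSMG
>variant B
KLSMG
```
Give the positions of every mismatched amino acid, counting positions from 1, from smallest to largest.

Differences at position 1 (W→K).

1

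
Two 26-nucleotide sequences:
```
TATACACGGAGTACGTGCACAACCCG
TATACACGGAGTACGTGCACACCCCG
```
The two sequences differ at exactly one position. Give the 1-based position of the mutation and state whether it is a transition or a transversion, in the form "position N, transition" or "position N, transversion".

position 22, transversion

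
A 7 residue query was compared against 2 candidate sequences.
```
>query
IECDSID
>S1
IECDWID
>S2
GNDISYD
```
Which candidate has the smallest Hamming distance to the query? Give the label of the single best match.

S1

Hamming distances to query — S1: 1; S2: 5.
Smallest is S1 with 1 mismatch.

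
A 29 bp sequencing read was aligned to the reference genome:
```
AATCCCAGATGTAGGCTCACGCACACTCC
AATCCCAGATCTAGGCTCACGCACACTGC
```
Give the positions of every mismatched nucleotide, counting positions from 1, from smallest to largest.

Differences at position 11 (G→C), position 28 (C→G).

11, 28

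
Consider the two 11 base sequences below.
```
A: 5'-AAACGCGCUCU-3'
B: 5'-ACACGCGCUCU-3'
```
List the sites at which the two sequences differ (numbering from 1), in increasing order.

Differences at site 2 (A→C).

2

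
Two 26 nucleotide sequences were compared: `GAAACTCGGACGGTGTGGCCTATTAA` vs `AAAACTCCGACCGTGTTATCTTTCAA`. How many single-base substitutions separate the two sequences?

Comparing position by position, 8 sites differ: 1 (G/A), 8 (G/C), 12 (G/C), 17 (G/T), 18 (G/A), 19 (C/T), 22 (A/T), 24 (T/C).

8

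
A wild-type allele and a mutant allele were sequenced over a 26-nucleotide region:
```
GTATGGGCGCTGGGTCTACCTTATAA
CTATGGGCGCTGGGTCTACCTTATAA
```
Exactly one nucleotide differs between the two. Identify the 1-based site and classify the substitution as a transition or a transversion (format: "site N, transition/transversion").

site 1, transversion

Site 1 changes G→C. G is a purine and C is a pyrimidine, so this is a transversion.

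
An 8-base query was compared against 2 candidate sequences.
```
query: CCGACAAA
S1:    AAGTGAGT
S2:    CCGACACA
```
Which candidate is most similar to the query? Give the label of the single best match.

Hamming distances to query — S1: 6; S2: 1.
Smallest is S2 with 1 mismatch.

S2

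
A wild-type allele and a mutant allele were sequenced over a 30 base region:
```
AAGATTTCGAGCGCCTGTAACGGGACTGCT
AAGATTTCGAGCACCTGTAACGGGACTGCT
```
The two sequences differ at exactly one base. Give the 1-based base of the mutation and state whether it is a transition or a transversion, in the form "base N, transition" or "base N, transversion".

The sequences differ only at base 13: G→A (purine→purine), a transition.

base 13, transition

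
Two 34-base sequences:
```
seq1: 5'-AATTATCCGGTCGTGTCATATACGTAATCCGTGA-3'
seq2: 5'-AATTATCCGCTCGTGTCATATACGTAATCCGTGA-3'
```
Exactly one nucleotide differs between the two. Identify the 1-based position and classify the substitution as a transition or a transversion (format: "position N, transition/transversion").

Position 10 changes G→C. G is a purine and C is a pyrimidine, so this is a transversion.

position 10, transversion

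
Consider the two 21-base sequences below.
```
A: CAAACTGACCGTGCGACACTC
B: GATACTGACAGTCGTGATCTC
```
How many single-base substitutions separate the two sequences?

9

The sequences differ at positions 1, 3, 10, 13, 14, 15, 16, 17, 18 (1-based) — 9 in total.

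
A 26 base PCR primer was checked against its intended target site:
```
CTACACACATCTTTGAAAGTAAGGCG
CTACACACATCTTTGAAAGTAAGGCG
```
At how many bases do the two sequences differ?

The two sequences are identical at every position.

0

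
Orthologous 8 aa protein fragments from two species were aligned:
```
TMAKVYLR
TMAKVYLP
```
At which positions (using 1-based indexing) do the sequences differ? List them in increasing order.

8

Scanning 1-based: 8: R/P.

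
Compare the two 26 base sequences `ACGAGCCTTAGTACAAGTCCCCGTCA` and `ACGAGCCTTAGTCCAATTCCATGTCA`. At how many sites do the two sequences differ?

4

The sequences differ at sites 13, 17, 21, 22 (1-based) — 4 in total.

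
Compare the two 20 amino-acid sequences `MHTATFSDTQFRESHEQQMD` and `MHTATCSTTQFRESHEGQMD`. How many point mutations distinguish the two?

Comparing position by position, 3 positions differ: 6 (F/C), 8 (D/T), 17 (Q/G).

3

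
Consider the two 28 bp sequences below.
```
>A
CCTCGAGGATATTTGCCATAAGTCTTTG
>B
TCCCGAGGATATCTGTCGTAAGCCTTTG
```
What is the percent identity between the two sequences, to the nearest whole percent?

Mismatches at positions 1, 3, 13, 16, 18, 23 (1-based): 6 of 28.
Identical positions: 22/28 = 78.57% → 79%.

79%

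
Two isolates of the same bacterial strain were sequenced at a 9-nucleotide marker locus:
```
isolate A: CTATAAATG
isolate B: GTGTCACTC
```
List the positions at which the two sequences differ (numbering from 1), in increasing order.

1, 3, 5, 7, 9

Differences at position 1 (C→G), position 3 (A→G), position 5 (A→C), position 7 (A→C), position 9 (G→C).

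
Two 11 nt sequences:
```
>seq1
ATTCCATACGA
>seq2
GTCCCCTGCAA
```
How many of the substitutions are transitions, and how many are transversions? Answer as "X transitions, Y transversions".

4 transitions, 1 transversion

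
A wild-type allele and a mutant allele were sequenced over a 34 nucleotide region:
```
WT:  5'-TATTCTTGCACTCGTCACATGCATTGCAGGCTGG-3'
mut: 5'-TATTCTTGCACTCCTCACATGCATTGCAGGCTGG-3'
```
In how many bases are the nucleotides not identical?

Mismatches (1-based): base 14: G→C.

1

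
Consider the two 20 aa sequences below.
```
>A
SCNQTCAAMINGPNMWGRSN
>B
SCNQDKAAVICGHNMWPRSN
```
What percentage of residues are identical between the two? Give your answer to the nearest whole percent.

70%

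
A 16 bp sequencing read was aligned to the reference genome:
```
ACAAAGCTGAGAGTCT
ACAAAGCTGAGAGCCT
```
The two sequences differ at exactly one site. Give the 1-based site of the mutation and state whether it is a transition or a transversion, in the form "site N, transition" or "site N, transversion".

site 14, transition

The sequences differ only at site 14: T→C (pyrimidine→pyrimidine), a transition.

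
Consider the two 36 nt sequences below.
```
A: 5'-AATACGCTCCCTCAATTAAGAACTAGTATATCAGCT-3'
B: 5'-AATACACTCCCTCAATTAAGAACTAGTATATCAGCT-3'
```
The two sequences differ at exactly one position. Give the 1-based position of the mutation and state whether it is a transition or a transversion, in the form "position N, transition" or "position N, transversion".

position 6, transition

Position 6 changes G→A. G is a purine and A is a purine, so this is a transition.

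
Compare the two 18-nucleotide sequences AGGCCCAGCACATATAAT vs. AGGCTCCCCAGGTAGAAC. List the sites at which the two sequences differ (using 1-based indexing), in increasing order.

Differences at site 5 (C→T), site 7 (A→C), site 8 (G→C), site 11 (C→G), site 12 (A→G), site 15 (T→G), site 18 (T→C).

5, 7, 8, 11, 12, 15, 18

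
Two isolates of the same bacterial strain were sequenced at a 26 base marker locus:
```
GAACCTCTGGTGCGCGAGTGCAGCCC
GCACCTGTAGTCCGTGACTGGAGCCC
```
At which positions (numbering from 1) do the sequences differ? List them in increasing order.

Scanning 1-based: 2: A/C; 7: C/G; 9: G/A; 12: G/C; 15: C/T; 18: G/C; 21: C/G.

2, 7, 9, 12, 15, 18, 21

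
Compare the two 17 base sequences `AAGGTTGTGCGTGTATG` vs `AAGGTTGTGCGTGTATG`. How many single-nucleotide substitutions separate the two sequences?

0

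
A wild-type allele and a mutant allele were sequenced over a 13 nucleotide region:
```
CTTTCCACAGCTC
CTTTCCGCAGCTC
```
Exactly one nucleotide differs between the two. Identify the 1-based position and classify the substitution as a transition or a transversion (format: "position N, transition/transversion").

The sequences differ only at position 7: A→G (purine→purine), a transition.

position 7, transition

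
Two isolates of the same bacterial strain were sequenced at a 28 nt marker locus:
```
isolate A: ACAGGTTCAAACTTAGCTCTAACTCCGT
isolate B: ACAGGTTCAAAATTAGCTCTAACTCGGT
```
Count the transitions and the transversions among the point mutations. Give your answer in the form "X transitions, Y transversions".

0 transitions, 2 transversions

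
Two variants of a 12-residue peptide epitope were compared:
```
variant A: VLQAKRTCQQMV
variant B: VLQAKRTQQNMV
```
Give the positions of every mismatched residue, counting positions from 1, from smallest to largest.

8, 10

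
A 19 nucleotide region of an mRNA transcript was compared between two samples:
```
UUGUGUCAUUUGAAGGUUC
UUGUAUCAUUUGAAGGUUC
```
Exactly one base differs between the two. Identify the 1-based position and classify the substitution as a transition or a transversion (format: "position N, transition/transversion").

position 5, transition

The sequences differ only at position 5: G→A (purine→purine), a transition.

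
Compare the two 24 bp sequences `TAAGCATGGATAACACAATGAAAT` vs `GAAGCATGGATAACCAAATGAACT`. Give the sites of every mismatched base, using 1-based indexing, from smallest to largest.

Differences at site 1 (T→G), site 15 (A→C), site 16 (C→A), site 23 (A→C).

1, 15, 16, 23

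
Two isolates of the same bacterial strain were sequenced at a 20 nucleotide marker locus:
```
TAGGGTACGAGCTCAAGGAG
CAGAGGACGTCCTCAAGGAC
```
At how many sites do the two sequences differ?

6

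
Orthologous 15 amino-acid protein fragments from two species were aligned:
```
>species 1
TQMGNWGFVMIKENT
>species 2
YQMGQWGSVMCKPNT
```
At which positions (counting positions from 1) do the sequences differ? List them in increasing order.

Differences at position 1 (T→Y), position 5 (N→Q), position 8 (F→S), position 11 (I→C), position 13 (E→P).

1, 5, 8, 11, 13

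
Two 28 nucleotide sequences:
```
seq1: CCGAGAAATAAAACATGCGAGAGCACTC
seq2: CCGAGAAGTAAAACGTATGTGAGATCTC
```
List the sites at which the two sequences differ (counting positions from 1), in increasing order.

8, 15, 17, 18, 20, 24, 25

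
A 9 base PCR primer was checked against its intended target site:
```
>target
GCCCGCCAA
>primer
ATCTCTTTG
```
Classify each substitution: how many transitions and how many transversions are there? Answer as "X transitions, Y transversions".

Mismatches (1-based):
site 1: G→A (purine→purine, transition)
site 2: C→T (pyrimidine→pyrimidine, transition)
site 4: C→T (pyrimidine→pyrimidine, transition)
site 5: G→C (purine→pyrimidine, transversion)
site 6: C→T (pyrimidine→pyrimidine, transition)
site 7: C→T (pyrimidine→pyrimidine, transition)
site 8: A→T (purine→pyrimidine, transversion)
site 9: A→G (purine→purine, transition)

6 transitions, 2 transversions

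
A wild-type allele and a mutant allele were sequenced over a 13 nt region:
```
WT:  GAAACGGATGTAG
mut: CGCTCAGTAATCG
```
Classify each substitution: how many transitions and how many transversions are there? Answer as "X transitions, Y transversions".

3 transitions, 6 transversions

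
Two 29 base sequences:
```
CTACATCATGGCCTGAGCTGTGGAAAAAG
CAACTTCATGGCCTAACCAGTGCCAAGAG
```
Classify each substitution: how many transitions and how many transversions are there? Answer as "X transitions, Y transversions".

Mismatches (1-based):
position 2: T→A (pyrimidine→purine, transversion)
position 5: A→T (purine→pyrimidine, transversion)
position 15: G→A (purine→purine, transition)
position 17: G→C (purine→pyrimidine, transversion)
position 19: T→A (pyrimidine→purine, transversion)
position 23: G→C (purine→pyrimidine, transversion)
position 24: A→C (purine→pyrimidine, transversion)
position 27: A→G (purine→purine, transition)

2 transitions, 6 transversions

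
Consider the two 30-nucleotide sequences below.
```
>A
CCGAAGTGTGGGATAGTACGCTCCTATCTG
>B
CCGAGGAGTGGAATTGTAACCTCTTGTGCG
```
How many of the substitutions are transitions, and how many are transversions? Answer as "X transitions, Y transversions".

5 transitions, 5 transversions

Mismatches (1-based):
base 5: A→G (purine→purine, transition)
base 7: T→A (pyrimidine→purine, transversion)
base 12: G→A (purine→purine, transition)
base 15: A→T (purine→pyrimidine, transversion)
base 19: C→A (pyrimidine→purine, transversion)
base 20: G→C (purine→pyrimidine, transversion)
base 24: C→T (pyrimidine→pyrimidine, transition)
base 26: A→G (purine→purine, transition)
base 28: C→G (pyrimidine→purine, transversion)
base 29: T→C (pyrimidine→pyrimidine, transition)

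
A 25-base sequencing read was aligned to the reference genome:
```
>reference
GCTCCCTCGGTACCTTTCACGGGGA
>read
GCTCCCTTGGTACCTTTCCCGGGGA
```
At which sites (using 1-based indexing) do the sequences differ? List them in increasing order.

8, 19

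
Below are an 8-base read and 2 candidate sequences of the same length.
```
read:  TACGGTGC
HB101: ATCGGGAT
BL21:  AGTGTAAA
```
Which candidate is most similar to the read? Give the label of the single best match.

HB101

Hamming distances to read — HB101: 5; BL21: 7.
Smallest is HB101 with 5 mismatches.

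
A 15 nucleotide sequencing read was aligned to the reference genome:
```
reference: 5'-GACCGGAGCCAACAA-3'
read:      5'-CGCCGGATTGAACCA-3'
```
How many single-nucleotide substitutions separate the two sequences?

Mismatches (1-based): position 1: G→C; position 2: A→G; position 8: G→T; position 9: C→T; position 10: C→G; position 14: A→C.

6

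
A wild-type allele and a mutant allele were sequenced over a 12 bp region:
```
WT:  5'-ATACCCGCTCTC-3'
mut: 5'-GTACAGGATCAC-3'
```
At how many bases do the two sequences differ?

The sequences differ at bases 1, 5, 6, 8, 11 (1-based) — 5 in total.

5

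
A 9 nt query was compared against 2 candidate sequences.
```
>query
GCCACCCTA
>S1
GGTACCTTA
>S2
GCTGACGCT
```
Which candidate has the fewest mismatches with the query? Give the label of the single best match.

S1 differs at 3 positions; S2 differs at 6 positions. The closest is S1.

S1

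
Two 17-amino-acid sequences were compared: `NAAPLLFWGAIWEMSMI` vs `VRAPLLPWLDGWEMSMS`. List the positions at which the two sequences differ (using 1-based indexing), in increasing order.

Scanning 1-based: 1: N/V; 2: A/R; 7: F/P; 9: G/L; 10: A/D; 11: I/G; 17: I/S.

1, 2, 7, 9, 10, 11, 17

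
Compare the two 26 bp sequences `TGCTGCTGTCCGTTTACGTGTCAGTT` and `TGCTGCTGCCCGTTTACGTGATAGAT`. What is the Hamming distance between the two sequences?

4

The sequences differ at positions 9, 21, 22, 25 (1-based) — 4 in total.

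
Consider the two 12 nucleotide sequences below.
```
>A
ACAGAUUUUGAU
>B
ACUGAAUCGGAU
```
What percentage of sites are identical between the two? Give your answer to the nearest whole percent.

Mismatches at positions 3, 6, 8, 9 (1-based): 4 of 12.
Identical positions: 8/12 = 66.67% → 67%.

67%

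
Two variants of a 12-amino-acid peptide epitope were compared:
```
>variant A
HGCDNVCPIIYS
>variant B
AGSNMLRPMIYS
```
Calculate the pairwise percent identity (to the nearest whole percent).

7 positions differ (1, 3, 4, 5, 6, 7, 9), so 5 of 12 match: 5/12 = 41.67%.

42%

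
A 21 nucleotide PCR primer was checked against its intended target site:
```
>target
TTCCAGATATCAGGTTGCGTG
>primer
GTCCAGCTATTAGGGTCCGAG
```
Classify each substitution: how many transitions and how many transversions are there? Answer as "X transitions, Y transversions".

Mismatches (1-based):
site 1: T→G (pyrimidine→purine, transversion)
site 7: A→C (purine→pyrimidine, transversion)
site 11: C→T (pyrimidine→pyrimidine, transition)
site 15: T→G (pyrimidine→purine, transversion)
site 17: G→C (purine→pyrimidine, transversion)
site 20: T→A (pyrimidine→purine, transversion)

1 transition, 5 transversions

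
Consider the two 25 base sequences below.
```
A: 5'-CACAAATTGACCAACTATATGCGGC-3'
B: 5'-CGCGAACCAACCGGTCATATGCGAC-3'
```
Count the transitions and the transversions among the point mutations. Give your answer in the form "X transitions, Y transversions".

10 transitions, 0 transversions

Mismatches (1-based):
position 2: A→G (purine→purine, transition)
position 4: A→G (purine→purine, transition)
position 7: T→C (pyrimidine→pyrimidine, transition)
position 8: T→C (pyrimidine→pyrimidine, transition)
position 9: G→A (purine→purine, transition)
position 13: A→G (purine→purine, transition)
position 14: A→G (purine→purine, transition)
position 15: C→T (pyrimidine→pyrimidine, transition)
position 16: T→C (pyrimidine→pyrimidine, transition)
position 24: G→A (purine→purine, transition)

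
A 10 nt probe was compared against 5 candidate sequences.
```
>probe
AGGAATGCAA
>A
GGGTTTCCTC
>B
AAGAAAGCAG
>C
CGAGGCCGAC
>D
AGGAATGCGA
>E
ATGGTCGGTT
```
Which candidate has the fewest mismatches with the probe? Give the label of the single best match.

D

Hamming distances to probe — A: 6; B: 3; C: 8; D: 1; E: 7.
Smallest is D with 1 mismatch.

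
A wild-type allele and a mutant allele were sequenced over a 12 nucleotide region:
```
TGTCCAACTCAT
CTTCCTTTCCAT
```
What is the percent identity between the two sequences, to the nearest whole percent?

6 positions differ (1, 2, 6, 7, 8, 9), so 6 of 12 match: 6/12 = 50%.

50%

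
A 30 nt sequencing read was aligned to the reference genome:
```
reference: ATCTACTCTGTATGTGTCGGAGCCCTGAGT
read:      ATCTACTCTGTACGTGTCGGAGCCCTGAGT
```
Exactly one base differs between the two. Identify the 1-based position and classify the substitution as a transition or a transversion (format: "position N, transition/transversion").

Position 13 changes T→C. T is a pyrimidine and C is a pyrimidine, so this is a transition.

position 13, transition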